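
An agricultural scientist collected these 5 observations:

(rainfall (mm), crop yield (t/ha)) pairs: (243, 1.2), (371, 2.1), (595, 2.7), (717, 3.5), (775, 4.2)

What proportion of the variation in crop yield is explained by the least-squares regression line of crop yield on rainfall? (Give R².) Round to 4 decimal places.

0.9562

n = 5, Σx = 2701, Σy = 13.7, Σxy = 8441.7, Σx² = 1665429, Σy² = 43.03
Sxx = Σx² − (Σx)²/n = 1665429 − 1459080.2 = 206348.8
Sxy = Σxy − (Σx)(Σy)/n = 8441.7 − 7400.74 = 1040.96
Syy = Σy² − (Σy)²/n = 43.03 − 37.538 = 5.492
R² = Sxy²/(Sxx·Syy) = (1040.96)²/(206348.8·5.492) = 0.956171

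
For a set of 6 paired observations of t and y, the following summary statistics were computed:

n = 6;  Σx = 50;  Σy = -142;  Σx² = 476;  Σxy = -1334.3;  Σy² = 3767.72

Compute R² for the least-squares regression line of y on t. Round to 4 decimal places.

Sxx = Σx² − (Σx)²/n = 476 − 416.666667 = 59.333333
Sxy = Σxy − (Σx)(Σy)/n = -1334.3 − (-1183.333333) = -150.966667
Syy = Σy² − (Σy)²/n = 3767.72 − 3360.666667 = 407.053333
R² = Sxy²/(Sxx·Syy) = (-150.966667)²/(59.333333·407.053333) = 0.943652

0.9437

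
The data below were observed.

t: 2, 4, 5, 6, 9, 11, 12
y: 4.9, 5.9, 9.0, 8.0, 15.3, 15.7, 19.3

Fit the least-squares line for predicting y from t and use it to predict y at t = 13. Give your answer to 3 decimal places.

n = 7, Σx = 49, Σy = 78.1, Σxy = 668.4, Σx² = 427
Sxx = Σx² − (Σx)²/n = 427 − 343 = 84
Sxy = Σxy − (Σx)(Σy)/n = 668.4 − 546.7 = 121.7
b = Sxy/Sxx = 121.7/84 = 1.448810
a = ȳ − b·x̄ = 11.157143 − 1.448810·7 = 1.015476
ŷ(13) = a + b·13 = 1.015476 + 1.448810·13 = 19.85

19.850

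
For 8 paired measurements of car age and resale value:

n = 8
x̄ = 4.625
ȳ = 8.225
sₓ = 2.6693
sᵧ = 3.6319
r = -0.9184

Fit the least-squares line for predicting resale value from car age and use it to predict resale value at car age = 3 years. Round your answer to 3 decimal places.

10.256

b = r · sᵧ/sₓ = -0.9184 · 3.6319/2.6693 = -1.249592
a = ȳ − b·x̄ = 8.225 − (-1.249592)·4.625 = 14.004365
ŷ(3) = a + b·3 = 14.004365 + (-1.249592)·3 = 10.255588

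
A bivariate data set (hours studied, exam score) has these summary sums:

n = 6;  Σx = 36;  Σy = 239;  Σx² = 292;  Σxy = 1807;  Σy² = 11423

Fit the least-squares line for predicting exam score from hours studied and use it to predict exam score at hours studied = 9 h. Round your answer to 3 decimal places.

54.557

Sxx = Σx² − (Σx)²/n = 292 − 216 = 76
Sxy = Σxy − (Σx)(Σy)/n = 1807 − 1434 = 373
b = Sxy/Sxx = 373/76 = 4.907895
a = ȳ − b·x̄ = 39.833333 − 4.907895·6 = 10.385965
ŷ(9) = a + b·9 = 10.385965 + 4.907895·9 = 54.557018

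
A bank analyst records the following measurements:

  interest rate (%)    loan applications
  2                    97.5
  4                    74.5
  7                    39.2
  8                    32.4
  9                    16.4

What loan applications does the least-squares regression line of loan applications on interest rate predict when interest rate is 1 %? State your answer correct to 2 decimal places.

n = 5, Σx = 30, Σy = 260, Σxy = 1174.2, Σx² = 214
Sxx = Σx² − (Σx)²/n = 214 − 180 = 34
Sxy = Σxy − (Σx)(Σy)/n = 1174.2 − 1560 = -385.8
b = Sxy/Sxx = -385.8/34 = -11.347059
a = ȳ − b·x̄ = 52 − (-11.347059)·6 = 120.082353
ŷ(1) = a + b·1 = 120.082353 + (-11.347059)·1 = 108.735294

108.74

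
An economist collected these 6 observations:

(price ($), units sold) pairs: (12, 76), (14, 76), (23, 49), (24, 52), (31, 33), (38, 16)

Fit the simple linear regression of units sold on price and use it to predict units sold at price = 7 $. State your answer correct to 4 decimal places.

n = 6, Σx = 142, Σy = 302, Σxy = 5982, Σx² = 3850
Sxx = Σx² − (Σx)²/n = 3850 − 3360.666667 = 489.333333
Sxy = Σxy − (Σx)(Σy)/n = 5982 − 7147.333333 = -1165.333333
b = Sxy/Sxx = -1165.333333/489.333333 = -2.381471
a = ȳ − b·x̄ = 50.333333 − (-2.381471)·23.666667 = 106.694823
ŷ(7) = a + b·7 = 106.694823 + (-2.381471)·7 = 90.024523

90.0245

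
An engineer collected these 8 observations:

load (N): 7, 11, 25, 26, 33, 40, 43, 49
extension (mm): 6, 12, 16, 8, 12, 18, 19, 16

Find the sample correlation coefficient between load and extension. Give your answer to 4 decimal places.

n = 8, Σx = 234, Σy = 107, Σxy = 3499, Σx² = 8410, Σy² = 1585
Sxx = Σx² − (Σx)²/n = 8410 − 6844.5 = 1565.5
Sxy = Σxy − (Σx)(Σy)/n = 3499 − 3129.75 = 369.25
Syy = Σy² − (Σy)²/n = 1585 − 1431.125 = 153.875
r = Sxy/√(Sxx·Syy) = 369.25/√(240891.3125) = 369.25/490.806798 = 0.752333

0.7523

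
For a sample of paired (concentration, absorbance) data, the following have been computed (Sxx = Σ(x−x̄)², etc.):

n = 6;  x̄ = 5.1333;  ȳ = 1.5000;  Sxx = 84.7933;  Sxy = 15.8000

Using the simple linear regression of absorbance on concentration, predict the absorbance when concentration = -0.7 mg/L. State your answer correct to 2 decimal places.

0.41

b = Sxy/Sxx = 15.8/84.7933 = 0.186335
a = ȳ − b·x̄ = 1.5 − 0.186335·5.1333 = 0.543484
ŷ(-0.7) = a + b·-0.7 = 0.543484 + 0.186335·(-0.7) = 0.413049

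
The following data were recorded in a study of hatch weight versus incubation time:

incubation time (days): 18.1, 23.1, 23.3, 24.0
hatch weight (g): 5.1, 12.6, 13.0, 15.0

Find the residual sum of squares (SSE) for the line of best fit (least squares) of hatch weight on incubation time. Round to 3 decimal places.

0.584

n = 4, Σx = 88.5, Σy = 45.7, Σxy = 1046.27, Σx² = 1980.11, Σy² = 578.77
Sxx = Σx² − (Σx)²/n = 1980.11 − 1958.0625 = 22.0475
Sxy = Σxy − (Σx)(Σy)/n = 1046.27 − 1011.1125 = 35.1575
Syy = Σy² − (Σy)²/n = 578.77 − 522.1225 = 56.6475
b = Sxy/Sxx = 35.1575/22.0475 = 1.594625
SSE = Syy − b·Sxy = 56.6475 − 1.594625·35.1575 = 0.584463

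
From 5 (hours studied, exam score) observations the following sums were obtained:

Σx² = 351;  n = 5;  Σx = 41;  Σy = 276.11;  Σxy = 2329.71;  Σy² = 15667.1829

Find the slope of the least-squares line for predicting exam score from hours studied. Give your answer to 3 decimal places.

4.433

Sxx = Σx² − (Σx)²/n = 351 − 336.2 = 14.8
Sxy = Σxy − (Σx)(Σy)/n = 2329.71 − 2264.102 = 65.608
b = Sxy/Sxx = 65.608/14.8 = 4.432973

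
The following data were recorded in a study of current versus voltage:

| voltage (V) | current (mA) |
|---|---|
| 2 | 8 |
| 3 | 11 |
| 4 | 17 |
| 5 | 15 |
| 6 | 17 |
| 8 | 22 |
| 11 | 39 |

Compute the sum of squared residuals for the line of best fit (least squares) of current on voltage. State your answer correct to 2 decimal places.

52.54

n = 7, Σx = 39, Σy = 129, Σxy = 899, Σx² = 275, Σy² = 2993
Sxx = Σx² − (Σx)²/n = 275 − 217.285714 = 57.714286
Sxy = Σxy − (Σx)(Σy)/n = 899 − 718.714286 = 180.285714
Syy = Σy² − (Σy)²/n = 2993 − 2377.285714 = 615.714286
b = Sxy/Sxx = 180.285714/57.714286 = 3.123762
SSE = Syy − b·Sxy = 615.714286 − 3.123762·180.285714 = 52.544554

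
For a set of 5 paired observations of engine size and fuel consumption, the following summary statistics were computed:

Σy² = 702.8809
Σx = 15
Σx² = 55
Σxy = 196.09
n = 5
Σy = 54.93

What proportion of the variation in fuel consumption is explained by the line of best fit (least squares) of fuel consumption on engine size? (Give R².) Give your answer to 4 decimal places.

Sxx = Σx² − (Σx)²/n = 55 − 45 = 10
Sxy = Σxy − (Σx)(Σy)/n = 196.09 − 164.79 = 31.3
Syy = Σy² − (Σy)²/n = 702.8809 − 603.46098 = 99.41992
R² = Sxy²/(Sxx·Syy) = (31.3)²/(10·99.41992) = 0.985406

0.9854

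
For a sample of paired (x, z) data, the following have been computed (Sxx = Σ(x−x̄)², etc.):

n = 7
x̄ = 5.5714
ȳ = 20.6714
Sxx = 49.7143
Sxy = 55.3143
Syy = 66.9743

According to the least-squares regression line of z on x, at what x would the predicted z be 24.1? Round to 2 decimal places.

8.65

b = Sxy/Sxx = 55.3143/49.7143 = 1.112644
a = ȳ − b·x̄ = 20.6714 − 1.112644·5.5714 = 14.472417
Set a + b·x = 24.1: x = (24.1 − 14.472417) / 1.112644 = 8.652890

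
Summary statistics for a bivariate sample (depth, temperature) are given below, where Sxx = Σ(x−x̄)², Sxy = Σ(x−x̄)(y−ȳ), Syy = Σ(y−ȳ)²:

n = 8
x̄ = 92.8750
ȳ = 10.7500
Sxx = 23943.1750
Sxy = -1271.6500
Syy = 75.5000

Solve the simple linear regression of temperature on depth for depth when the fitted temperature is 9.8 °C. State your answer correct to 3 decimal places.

b = Sxy/Sxx = -1271.65/23943.175 = -0.053111
a = ȳ − b·x̄ = 10.75 − (-0.053111)·92.875 = 15.682700
Set a + b·x = 9.8: x = (9.8 − 15.682700) / (-0.053111) = 110.762010

110.762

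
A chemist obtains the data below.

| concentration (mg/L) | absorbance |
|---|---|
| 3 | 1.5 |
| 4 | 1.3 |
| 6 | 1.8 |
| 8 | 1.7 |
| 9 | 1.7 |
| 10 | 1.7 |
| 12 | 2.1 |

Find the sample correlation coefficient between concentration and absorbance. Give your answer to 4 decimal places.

0.8136

n = 7, Σx = 52, Σy = 11.8, Σxy = 91.6, Σx² = 450, Σy² = 20.26
Sxx = Σx² − (Σx)²/n = 450 − 386.285714 = 63.714286
Sxy = Σxy − (Σx)(Σy)/n = 91.6 − 87.657143 = 3.942857
Syy = Σy² − (Σy)²/n = 20.26 − 19.891429 = 0.368571
r = Sxy/√(Sxx·Syy) = 3.942857/√(23.483265) = 3.942857/4.845953 = 0.813639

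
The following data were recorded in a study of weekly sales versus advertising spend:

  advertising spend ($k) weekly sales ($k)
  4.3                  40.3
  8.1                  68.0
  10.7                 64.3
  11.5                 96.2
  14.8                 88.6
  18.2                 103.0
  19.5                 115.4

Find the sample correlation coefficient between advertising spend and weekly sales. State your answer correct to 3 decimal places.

n = 7, Σx = 87.1, Σy = 575.8, Σxy = 7954.58, Σx² = 1261.37, Σy² = 51413.14
Sxx = Σx² − (Σx)²/n = 1261.37 − 1083.772857 = 177.597143
Sxy = Σxy − (Σx)(Σy)/n = 7954.58 − 7164.597143 = 789.982857
Syy = Σy² − (Σy)²/n = 51413.14 − 47363.662857 = 4049.477143
r = Sxy/√(Sxx·Syy) = 789.982857/√(719175.570637) = 789.982857/848.042199 = 0.931537

0.932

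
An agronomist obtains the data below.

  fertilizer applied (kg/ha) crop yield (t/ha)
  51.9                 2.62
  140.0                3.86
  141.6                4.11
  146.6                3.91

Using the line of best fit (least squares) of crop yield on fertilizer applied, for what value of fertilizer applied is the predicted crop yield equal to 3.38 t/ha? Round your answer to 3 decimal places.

n = 4, Σx = 480.1, Σy = 14.5, Σxy = 1831.56, Σx² = 63835.73
Sxx = Σx² − (Σx)²/n = 63835.73 − 57624.0025 = 6211.7275
Sxy = Σxy − (Σx)(Σy)/n = 1831.56 − 1740.3625 = 91.1975
b = Sxy/Sxx = 91.1975/6211.7275 = 0.014682
a = ȳ − b·x̄ = 3.625 − 0.014682·120.025 = 1.862853
Set a + b·x = 3.38: x = (3.38 − 1.862853) / 0.014682 = 103.337336

103.337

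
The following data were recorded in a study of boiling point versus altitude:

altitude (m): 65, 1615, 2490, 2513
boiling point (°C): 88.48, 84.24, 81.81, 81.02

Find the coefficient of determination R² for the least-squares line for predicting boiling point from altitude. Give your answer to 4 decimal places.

n = 4, Σx = 6683, Σy = 335.55, Σxy = 549108.96, Σx² = 15127719, Σy² = 28182.2045
Sxx = Σx² − (Σx)²/n = 15127719 − 11165622.25 = 3962096.75
Sxy = Σxy − (Σx)(Σy)/n = 549108.96 − 560620.1625 = -11511.2025
Syy = Σy² − (Σy)²/n = 28182.2045 − 28148.450625 = 33.753875
R² = Sxy²/(Sxx·Syy) = (-11511.2025)²/(3962096.75·33.753875) = 0.990815

0.9908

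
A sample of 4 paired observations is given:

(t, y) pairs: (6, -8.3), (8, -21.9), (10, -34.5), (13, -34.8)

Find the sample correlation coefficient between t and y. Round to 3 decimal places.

-0.905

n = 4, Σx = 37, Σy = -99.5, Σxy = -1022.4, Σx² = 369, Σy² = 2949.79
Sxx = Σx² − (Σx)²/n = 369 − 342.25 = 26.75
Sxy = Σxy − (Σx)(Σy)/n = -1022.4 − (-920.375) = -102.025
Syy = Σy² − (Σy)²/n = 2949.79 − 2475.0625 = 474.7275
r = Sxy/√(Sxx·Syy) = -102.025/√(12698.960625) = -102.025/112.689665 = -0.905363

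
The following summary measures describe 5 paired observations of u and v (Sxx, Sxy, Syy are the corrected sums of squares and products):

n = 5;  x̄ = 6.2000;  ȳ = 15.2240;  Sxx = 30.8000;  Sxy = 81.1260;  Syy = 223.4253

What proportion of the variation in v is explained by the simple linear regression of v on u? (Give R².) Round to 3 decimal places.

R² = Sxy²/(Sxx·Syy) = (81.126)²/(30.8·223.4253) = 0.956394

0.956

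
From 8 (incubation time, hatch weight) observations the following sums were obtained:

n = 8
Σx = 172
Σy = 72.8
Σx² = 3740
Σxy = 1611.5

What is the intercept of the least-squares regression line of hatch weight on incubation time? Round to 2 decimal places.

Sxx = Σx² − (Σx)²/n = 3740 − 3698 = 42
Sxy = Σxy − (Σx)(Σy)/n = 1611.5 − 1565.2 = 46.3
b = Sxy/Sxx = 46.3/42 = 1.102381
a = ȳ − b·x̄ = 9.1 − 1.102381·21.5 = -14.601190

-14.60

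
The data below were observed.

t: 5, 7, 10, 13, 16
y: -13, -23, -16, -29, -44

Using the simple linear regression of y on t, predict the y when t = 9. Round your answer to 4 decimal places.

-22.0761

n = 5, Σx = 51, Σy = -125, Σxy = -1467, Σx² = 599
Sxx = Σx² − (Σx)²/n = 599 − 520.2 = 78.8
Sxy = Σxy − (Σx)(Σy)/n = -1467 − (-1275) = -192
b = Sxy/Sxx = -192/78.8 = -2.436548
a = ȳ − b·x̄ = -25 − (-2.436548)·10.2 = -0.147208
ŷ(9) = a + b·9 = -0.147208 + (-2.436548)·9 = -22.076142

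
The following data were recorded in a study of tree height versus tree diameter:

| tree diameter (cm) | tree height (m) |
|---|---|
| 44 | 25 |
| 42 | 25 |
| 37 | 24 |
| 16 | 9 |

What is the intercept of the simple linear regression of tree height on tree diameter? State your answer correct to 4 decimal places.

-0.1632

n = 4, Σx = 139, Σy = 83, Σxy = 3182, Σx² = 5325
Sxx = Σx² − (Σx)²/n = 5325 − 4830.25 = 494.75
Sxy = Σxy − (Σx)(Σy)/n = 3182 − 2884.25 = 297.75
b = Sxy/Sxx = 297.75/494.75 = 0.601819
a = ȳ − b·x̄ = 20.75 − 0.601819·34.75 = -0.163214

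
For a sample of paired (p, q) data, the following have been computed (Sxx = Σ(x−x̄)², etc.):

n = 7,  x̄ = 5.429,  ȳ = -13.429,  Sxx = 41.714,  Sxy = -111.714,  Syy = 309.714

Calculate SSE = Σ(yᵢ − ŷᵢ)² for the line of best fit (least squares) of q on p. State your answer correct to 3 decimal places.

10.533

b = Sxy/Sxx = -111.714/41.714 = -2.678094
SSE = Syy − b·Sxy = 309.714 − (-2.678094)·(-111.714) = 10.533442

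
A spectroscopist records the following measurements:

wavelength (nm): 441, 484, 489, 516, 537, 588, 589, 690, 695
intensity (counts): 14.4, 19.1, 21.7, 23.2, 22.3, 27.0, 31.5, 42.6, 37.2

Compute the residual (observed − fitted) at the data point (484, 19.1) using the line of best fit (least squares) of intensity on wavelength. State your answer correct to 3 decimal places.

-0.136

n = 9, Σx = 5029, Σy = 239, Σxy = 139829.9, Σx² = 2874273
Sxx = Σx² − (Σx)²/n = 2874273 − 2810093.444444 = 64179.555556
Sxy = Σxy − (Σx)(Σy)/n = 139829.9 − 133547.888889 = 6282.011111
b = Sxy/Sxx = 6282.011111/64179.555556 = 0.097882
a = ȳ − b·x̄ = 26.555556 − 0.097882·558.777778 = -28.138625
ŷ(484) = -28.138625 + 0.097882·484 = 19.236171
residual = y − ŷ = 19.1 − 19.236171 = -0.136171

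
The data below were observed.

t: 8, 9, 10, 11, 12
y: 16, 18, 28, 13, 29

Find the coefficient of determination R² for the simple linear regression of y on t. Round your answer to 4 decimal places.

n = 5, Σx = 50, Σy = 104, Σxy = 1061, Σx² = 510, Σy² = 2374
Sxx = Σx² − (Σx)²/n = 510 − 500 = 10
Sxy = Σxy − (Σx)(Σy)/n = 1061 − 1040 = 21
Syy = Σy² − (Σy)²/n = 2374 − 2163.2 = 210.8
R² = Sxy²/(Sxx·Syy) = (21)²/(10·210.8) = 0.209203

0.2092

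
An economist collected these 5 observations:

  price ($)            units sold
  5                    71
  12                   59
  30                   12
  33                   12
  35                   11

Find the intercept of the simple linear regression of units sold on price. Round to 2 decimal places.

82.58

n = 5, Σx = 115, Σy = 165, Σxy = 2204, Σx² = 3383
Sxx = Σx² − (Σx)²/n = 3383 − 2645 = 738
Sxy = Σxy − (Σx)(Σy)/n = 2204 − 3795 = -1591
b = Sxy/Sxx = -1591/738 = -2.155827
a = ȳ − b·x̄ = 33 − (-2.155827)·23 = 82.584011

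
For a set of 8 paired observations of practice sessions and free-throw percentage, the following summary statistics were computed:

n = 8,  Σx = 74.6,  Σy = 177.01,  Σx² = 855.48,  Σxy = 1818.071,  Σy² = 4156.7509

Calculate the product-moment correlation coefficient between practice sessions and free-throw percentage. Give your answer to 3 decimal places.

Sxx = Σx² − (Σx)²/n = 855.48 − 695.645 = 159.835
Sxy = Σxy − (Σx)(Σy)/n = 1818.071 − 1650.61825 = 167.45275
Syy = Σy² − (Σy)²/n = 4156.7509 − 3916.567512 = 240.183388
r = Sxy/√(Sxx·Syy) = 167.45275/√(38389.711741) = 167.45275/195.932927 = 0.854643

0.855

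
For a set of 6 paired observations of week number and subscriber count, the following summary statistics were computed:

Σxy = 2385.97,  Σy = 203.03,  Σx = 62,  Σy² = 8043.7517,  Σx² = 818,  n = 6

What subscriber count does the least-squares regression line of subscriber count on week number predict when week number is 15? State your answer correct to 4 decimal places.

Sxx = Σx² − (Σx)²/n = 818 − 640.666667 = 177.333333
Sxy = Σxy − (Σx)(Σy)/n = 2385.97 − 2097.976667 = 287.993333
b = Sxy/Sxx = 287.993333/177.333333 = 1.624023
a = ȳ − b·x̄ = 33.838333 − 1.624023·10.333333 = 17.056767
ŷ(15) = a + b·15 = 17.056767 + 1.624023·15 = 41.417105

41.4171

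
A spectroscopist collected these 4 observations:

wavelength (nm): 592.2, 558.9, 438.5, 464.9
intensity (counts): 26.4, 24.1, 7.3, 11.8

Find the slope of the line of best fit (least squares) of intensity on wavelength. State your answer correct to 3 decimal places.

n = 4, Σx = 2054.5, Σy = 69.6, Σxy = 37790.44, Σx² = 1071484.31
Sxx = Σx² − (Σx)²/n = 1071484.31 − 1055242.5625 = 16241.7475
Sxy = Σxy − (Σx)(Σy)/n = 37790.44 − 35748.3 = 2042.14
b = Sxy/Sxx = 2042.14/16241.7475 = 0.125734

0.126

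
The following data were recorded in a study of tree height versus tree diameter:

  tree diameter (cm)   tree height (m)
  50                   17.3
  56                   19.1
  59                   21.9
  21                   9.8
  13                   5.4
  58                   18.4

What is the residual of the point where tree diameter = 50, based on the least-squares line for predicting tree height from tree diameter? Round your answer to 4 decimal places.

n = 6, Σx = 257, Σy = 91.9, Σxy = 4569.9, Σx² = 13091
Sxx = Σx² − (Σx)²/n = 13091 − 11008.166667 = 2082.833333
Sxy = Σxy − (Σx)(Σy)/n = 4569.9 − 3936.383333 = 633.516667
b = Sxy/Sxx = 633.516667/2082.833333 = 0.304161
a = ȳ − b·x̄ = 15.316667 − 0.304161·42.833333 = 2.288437
ŷ(50) = 2.288437 + 0.304161·50 = 17.496487
residual = y − ŷ = 17.3 − 17.496487 = -0.196487

-0.1965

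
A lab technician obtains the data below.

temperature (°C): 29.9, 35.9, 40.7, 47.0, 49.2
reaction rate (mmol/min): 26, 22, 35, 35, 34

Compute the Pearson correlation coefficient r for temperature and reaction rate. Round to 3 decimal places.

0.771

n = 5, Σx = 202.7, Σy = 152, Σxy = 6309.5, Σx² = 8468.95, Σy² = 4766
Sxx = Σx² − (Σx)²/n = 8468.95 − 8217.458 = 251.492
Sxy = Σxy − (Σx)(Σy)/n = 6309.5 − 6162.08 = 147.42
Syy = Σy² − (Σy)²/n = 4766 − 4620.8 = 145.2
r = Sxy/√(Sxx·Syy) = 147.42/√(36516.6384) = 147.42/191.093271 = 0.771456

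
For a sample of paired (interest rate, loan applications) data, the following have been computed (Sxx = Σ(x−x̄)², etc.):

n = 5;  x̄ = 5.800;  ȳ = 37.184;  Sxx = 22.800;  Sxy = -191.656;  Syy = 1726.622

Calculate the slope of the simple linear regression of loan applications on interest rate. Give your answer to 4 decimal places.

-8.4060

b = Sxy/Sxx = -191.656/22.8 = -8.405965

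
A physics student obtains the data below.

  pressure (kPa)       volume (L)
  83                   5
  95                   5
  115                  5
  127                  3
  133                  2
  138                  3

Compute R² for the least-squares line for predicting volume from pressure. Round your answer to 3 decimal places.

n = 6, Σx = 691, Σy = 23, Σxy = 2526, Σx² = 82001, Σy² = 97
Sxx = Σx² − (Σx)²/n = 82001 − 79580.166667 = 2420.833333
Sxy = Σxy − (Σx)(Σy)/n = 2526 − 2648.833333 = -122.833333
Syy = Σy² − (Σy)²/n = 97 − 88.166667 = 8.833333
R² = Sxy²/(Sxx·Syy) = (-122.833333)²/(2420.833333·8.833333) = 0.705575

0.706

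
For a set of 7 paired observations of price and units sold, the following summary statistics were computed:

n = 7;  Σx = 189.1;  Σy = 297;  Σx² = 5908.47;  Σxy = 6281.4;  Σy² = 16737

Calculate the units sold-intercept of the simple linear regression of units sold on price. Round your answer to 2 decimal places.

101.24

Sxx = Σx² − (Σx)²/n = 5908.47 − 5108.401429 = 800.068571
Sxy = Σxy − (Σx)(Σy)/n = 6281.4 − 8023.242857 = -1741.842857
b = Sxy/Sxx = -1741.842857/800.068571 = -2.177117
a = ȳ − b·x̄ = 42.428571 − (-2.177117)·27.014286 = 101.241831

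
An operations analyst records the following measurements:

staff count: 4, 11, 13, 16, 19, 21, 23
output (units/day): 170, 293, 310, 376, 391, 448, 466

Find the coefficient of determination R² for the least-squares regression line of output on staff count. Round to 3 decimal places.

0.988

n = 7, Σx = 107, Σy = 2454, Σxy = 41504, Σx² = 1893, Σy² = 922966
Sxx = Σx² − (Σx)²/n = 1893 − 1635.571429 = 257.428571
Sxy = Σxy − (Σx)(Σy)/n = 41504 − 37511.142857 = 3992.857143
Syy = Σy² − (Σy)²/n = 922966 − 860302.285714 = 62663.714286
R² = Sxy²/(Sxx·Syy) = (3992.857143)²/(257.428571·62663.714286) = 0.988313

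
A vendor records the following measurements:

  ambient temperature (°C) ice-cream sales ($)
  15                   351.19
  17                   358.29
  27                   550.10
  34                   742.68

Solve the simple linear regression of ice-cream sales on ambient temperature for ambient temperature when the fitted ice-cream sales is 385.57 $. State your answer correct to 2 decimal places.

n = 4, Σx = 93, Σy = 2002.26, Σxy = 51462.6, Σx² = 2399
Sxx = Σx² − (Σx)²/n = 2399 − 2162.25 = 236.75
Sxy = Σxy − (Σx)(Σy)/n = 51462.6 − 46552.545 = 4910.055
b = Sxy/Sxx = 4910.055/236.75 = 20.739409
a = ȳ − b·x̄ = 500.565 − 20.739409·23.25 = 18.373749
Set a + b·x = 385.57: x = (385.57 − 18.373749) / 20.739409 = 17.705242

17.71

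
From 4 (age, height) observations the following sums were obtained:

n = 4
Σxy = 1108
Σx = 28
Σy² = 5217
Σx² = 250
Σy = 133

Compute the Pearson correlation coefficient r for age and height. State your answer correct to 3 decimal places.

Sxx = Σx² − (Σx)²/n = 250 − 196 = 54
Sxy = Σxy − (Σx)(Σy)/n = 1108 − 931 = 177
Syy = Σy² − (Σy)²/n = 5217 − 4422.25 = 794.75
r = Sxy/√(Sxx·Syy) = 177/√(42916.5) = 177/207.162979 = 0.854400

0.854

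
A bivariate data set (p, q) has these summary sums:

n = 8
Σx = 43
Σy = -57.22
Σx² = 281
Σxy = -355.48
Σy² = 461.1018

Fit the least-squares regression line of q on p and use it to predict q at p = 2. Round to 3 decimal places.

Sxx = Σx² − (Σx)²/n = 281 − 231.125 = 49.875
Sxy = Σxy − (Σx)(Σy)/n = -355.48 − (-307.5575) = -47.9225
b = Sxy/Sxx = -47.9225/49.875 = -0.960852
a = ȳ − b·x̄ = -7.1525 − (-0.960852)·5.375 = -1.987920
ŷ(2) = a + b·2 = -1.987920 + (-0.960852)·2 = -3.909624

-3.910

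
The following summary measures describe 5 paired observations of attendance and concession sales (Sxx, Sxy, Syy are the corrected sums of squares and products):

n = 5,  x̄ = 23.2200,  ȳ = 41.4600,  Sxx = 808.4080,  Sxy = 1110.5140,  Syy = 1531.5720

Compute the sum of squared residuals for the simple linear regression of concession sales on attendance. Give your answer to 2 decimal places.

6.05

b = Sxy/Sxx = 1110.514/808.408 = 1.373705
SSE = Syy − b·Sxy = 1531.572 − 1.373705·1110.514 = 6.053519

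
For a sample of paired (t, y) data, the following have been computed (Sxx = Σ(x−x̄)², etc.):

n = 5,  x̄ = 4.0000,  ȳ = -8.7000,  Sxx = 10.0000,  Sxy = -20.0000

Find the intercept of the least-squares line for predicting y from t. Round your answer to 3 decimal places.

b = Sxy/Sxx = -20/10 = -2
a = ȳ − b·x̄ = -8.7 − (-2)·4 = -0.7

-0.700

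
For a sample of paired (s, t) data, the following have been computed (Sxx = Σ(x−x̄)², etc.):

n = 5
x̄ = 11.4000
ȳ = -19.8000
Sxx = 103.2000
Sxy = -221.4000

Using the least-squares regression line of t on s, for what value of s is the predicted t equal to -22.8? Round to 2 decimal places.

b = Sxy/Sxx = -221.4/103.2 = -2.145349
a = ȳ − b·x̄ = -19.8 − (-2.145349)·11.4 = 4.656977
Set a + b·x = -22.8: x = (-22.8 − 4.656977) / (-2.145349) = 12.798374

12.80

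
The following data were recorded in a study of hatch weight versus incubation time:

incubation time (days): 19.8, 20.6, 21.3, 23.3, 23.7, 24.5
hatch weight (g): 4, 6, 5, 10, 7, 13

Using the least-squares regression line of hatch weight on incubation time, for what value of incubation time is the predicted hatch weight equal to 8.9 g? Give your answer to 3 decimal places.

n = 6, Σx = 133.2, Σy = 45, Σxy = 1026.7, Σx² = 2974.92
Sxx = Σx² − (Σx)²/n = 2974.92 − 2957.04 = 17.88
Sxy = Σxy − (Σx)(Σy)/n = 1026.7 − 999 = 27.7
b = Sxy/Sxx = 27.7/17.88 = 1.549217
a = ȳ − b·x̄ = 7.5 − 1.549217·22.2 = -26.892617
Set a + b·x = 8.9: x = (8.9 − (-26.892617)) / 1.549217 = 23.103682

23.104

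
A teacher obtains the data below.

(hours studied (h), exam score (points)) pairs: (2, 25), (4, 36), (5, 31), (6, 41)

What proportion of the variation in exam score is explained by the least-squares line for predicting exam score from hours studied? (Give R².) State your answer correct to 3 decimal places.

n = 4, Σx = 17, Σy = 133, Σxy = 595, Σx² = 81, Σy² = 4563
Sxx = Σx² − (Σx)²/n = 81 − 72.25 = 8.75
Sxy = Σxy − (Σx)(Σy)/n = 595 − 565.25 = 29.75
Syy = Σy² − (Σy)²/n = 4563 − 4422.25 = 140.75
R² = Sxy²/(Sxx·Syy) = (29.75)²/(8.75·140.75) = 0.718650

0.719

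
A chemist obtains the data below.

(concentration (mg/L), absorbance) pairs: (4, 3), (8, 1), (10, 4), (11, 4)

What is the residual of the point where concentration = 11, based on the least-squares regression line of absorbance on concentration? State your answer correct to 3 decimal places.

0.522

n = 4, Σx = 33, Σy = 12, Σxy = 104, Σx² = 301
Sxx = Σx² − (Σx)²/n = 301 − 272.25 = 28.75
Sxy = Σxy − (Σx)(Σy)/n = 104 − 99 = 5
b = Sxy/Sxx = 5/28.75 = 0.173913
a = ȳ − b·x̄ = 3 − 0.173913·8.25 = 1.565217
ŷ(11) = 1.565217 + 0.173913·11 = 3.478261
residual = y − ŷ = 4 − 3.478261 = 0.521739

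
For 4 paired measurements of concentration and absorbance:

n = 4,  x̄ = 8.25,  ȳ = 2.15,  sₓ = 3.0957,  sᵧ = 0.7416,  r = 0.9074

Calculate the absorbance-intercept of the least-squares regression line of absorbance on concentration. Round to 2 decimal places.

0.36

b = r · sᵧ/sₓ = 0.9074 · 0.7416/3.0957 = 0.217375
a = ȳ − b·x̄ = 2.15 − 0.217375·8.25 = 0.356656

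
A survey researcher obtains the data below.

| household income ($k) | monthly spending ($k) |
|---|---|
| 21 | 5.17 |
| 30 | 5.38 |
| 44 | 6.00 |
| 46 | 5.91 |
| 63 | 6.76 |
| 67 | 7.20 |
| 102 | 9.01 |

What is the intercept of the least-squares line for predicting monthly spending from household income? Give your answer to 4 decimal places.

n = 7, Σx = 373, Σy = 45.43, Σxy = 2633.13, Σx² = 24255
Sxx = Σx² − (Σx)²/n = 24255 − 19875.571429 = 4379.428571
Sxy = Σxy − (Σx)(Σy)/n = 2633.13 − 2420.77 = 212.36
b = Sxy/Sxx = 212.36/4379.428571 = 0.048490
a = ȳ − b·x̄ = 6.49 − 0.048490·53.285714 = 3.906157

3.9062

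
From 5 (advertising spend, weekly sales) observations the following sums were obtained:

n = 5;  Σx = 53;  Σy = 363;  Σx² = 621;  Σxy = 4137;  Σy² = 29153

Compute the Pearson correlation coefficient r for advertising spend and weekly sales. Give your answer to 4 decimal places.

0.7104

Sxx = Σx² − (Σx)²/n = 621 − 561.8 = 59.2
Sxy = Σxy − (Σx)(Σy)/n = 4137 − 3847.8 = 289.2
Syy = Σy² − (Σy)²/n = 29153 − 26353.8 = 2799.2
r = Sxy/√(Sxx·Syy) = 289.2/√(165712.64) = 289.2/407.078174 = 0.710429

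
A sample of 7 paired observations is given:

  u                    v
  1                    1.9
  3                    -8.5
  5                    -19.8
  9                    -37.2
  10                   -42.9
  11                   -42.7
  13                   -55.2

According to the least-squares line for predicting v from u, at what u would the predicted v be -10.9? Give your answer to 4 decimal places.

n = 7, Σx = 52, Σy = -204.4, Σxy = -2073.7, Σx² = 506
Sxx = Σx² − (Σx)²/n = 506 − 386.285714 = 119.714286
Sxy = Σxy − (Σx)(Σy)/n = -2073.7 − (-1518.4) = -555.3
b = Sxy/Sxx = -555.3/119.714286 = -4.638544
a = ȳ − b·x̄ = -29.2 − (-4.638544)·7.428571 = 5.257757
Set a + b·x = -10.9: x = (-10.9 − 5.257757) / (-4.638544) = 3.483368

3.4834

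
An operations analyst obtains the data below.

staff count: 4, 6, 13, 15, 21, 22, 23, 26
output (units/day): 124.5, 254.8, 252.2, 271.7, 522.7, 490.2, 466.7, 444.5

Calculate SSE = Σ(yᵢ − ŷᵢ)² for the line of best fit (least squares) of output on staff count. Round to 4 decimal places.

26527.4813

n = 8, Σx = 130, Σy = 2827.3, Σxy = 53433.1, Σx² = 2576, Σy² = 1146749.49
Sxx = Σx² − (Σx)²/n = 2576 − 2112.5 = 463.5
Sxy = Σxy − (Σx)(Σy)/n = 53433.1 − 45943.625 = 7489.475
Syy = Σy² − (Σy)²/n = 1146749.49 − 999203.16125 = 147546.32875
b = Sxy/Sxx = 7489.475/463.5 = 16.158522
SSE = Syy − b·Sxy = 147546.32875 − 16.158522·7489.475 = 26527.481338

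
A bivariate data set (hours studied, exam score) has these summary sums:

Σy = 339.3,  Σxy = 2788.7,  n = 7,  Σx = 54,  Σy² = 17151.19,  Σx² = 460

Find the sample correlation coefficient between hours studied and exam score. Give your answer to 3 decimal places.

Sxx = Σx² − (Σx)²/n = 460 − 416.571429 = 43.428571
Sxy = Σxy − (Σx)(Σy)/n = 2788.7 − 2617.457143 = 171.242857
Syy = Σy² − (Σy)²/n = 17151.19 − 16446.355714 = 704.834286
r = Sxy/√(Sxx·Syy) = 171.242857/√(30609.946122) = 171.242857/174.956984 = 0.978771

0.979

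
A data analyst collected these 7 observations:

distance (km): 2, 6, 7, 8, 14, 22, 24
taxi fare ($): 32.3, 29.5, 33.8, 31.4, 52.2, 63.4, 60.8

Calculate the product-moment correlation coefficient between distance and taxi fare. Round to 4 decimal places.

n = 7, Σx = 83, Σy = 303.4, Σxy = 4314.2, Σx² = 1409, Σy² = 14482.98
Sxx = Σx² − (Σx)²/n = 1409 − 984.142857 = 424.857143
Sxy = Σxy − (Σx)(Σy)/n = 4314.2 − 3597.457143 = 716.742857
Syy = Σy² − (Σy)²/n = 14482.98 − 13150.222857 = 1332.757143
r = Sxy/√(Sxx·Syy) = 716.742857/√(566231.391837) = 716.742857/752.483483 = 0.952503

0.9525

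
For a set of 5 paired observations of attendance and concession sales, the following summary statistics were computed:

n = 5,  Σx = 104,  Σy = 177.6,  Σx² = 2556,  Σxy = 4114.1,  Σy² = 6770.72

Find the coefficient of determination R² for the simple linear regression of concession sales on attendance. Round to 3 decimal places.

0.971

Sxx = Σx² − (Σx)²/n = 2556 − 2163.2 = 392.8
Sxy = Σxy − (Σx)(Σy)/n = 4114.1 − 3694.08 = 420.02
Syy = Σy² − (Σy)²/n = 6770.72 − 6308.352 = 462.368
R² = Sxy²/(Sxx·Syy) = (420.02)²/(392.8·462.368) = 0.971361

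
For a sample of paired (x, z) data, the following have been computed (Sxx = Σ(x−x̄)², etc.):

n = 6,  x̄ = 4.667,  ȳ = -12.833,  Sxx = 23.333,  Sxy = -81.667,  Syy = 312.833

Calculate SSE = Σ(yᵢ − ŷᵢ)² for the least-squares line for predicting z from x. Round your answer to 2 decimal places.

26.99

b = Sxy/Sxx = -81.667/23.333 = -3.500064
SSE = Syy − b·Sxy = 312.833 − (-3.500064)·(-81.667) = 26.993250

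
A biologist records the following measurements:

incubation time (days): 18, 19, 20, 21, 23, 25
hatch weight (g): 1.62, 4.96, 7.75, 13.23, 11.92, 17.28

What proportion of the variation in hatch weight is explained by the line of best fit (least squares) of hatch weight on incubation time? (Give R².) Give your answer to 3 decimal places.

n = 6, Σx = 126, Σy = 56.76, Σxy = 1262.39, Σx² = 2680, Σy² = 703.0062
Sxx = Σx² − (Σx)²/n = 2680 − 2646 = 34
Sxy = Σxy − (Σx)(Σy)/n = 1262.39 − 1191.96 = 70.43
Syy = Σy² − (Σy)²/n = 703.0062 − 536.9496 = 166.0566
R² = Sxy²/(Sxx·Syy) = (70.43)²/(34·166.0566) = 0.878578

0.879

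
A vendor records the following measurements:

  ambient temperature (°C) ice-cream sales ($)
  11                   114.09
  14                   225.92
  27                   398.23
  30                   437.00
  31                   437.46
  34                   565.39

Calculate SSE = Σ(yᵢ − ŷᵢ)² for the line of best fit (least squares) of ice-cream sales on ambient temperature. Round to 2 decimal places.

n = 6, Σx = 147, Σy = 2178.09, Σxy = 61064.6, Σx² = 4063, Σy² = 924649.6111
Sxx = Σx² − (Σx)²/n = 4063 − 3601.5 = 461.5
Sxy = Σxy − (Σx)(Σy)/n = 61064.6 − 53363.205 = 7701.395
Syy = Σy² − (Σy)²/n = 924649.6111 − 790679.34135 = 133970.26975
b = Sxy/Sxx = 7701.395/461.5 = 16.687746
SSE = Syy − b·Sxy = 133970.26975 − 16.687746·7701.395 = 5451.342456

5451.34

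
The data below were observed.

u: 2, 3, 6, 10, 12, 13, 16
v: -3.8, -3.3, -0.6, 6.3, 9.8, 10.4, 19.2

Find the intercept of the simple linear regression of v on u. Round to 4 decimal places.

n = 7, Σx = 62, Σy = 38, Σxy = 601.9, Σx² = 718
Sxx = Σx² − (Σx)²/n = 718 − 549.142857 = 168.857143
Sxy = Σxy − (Σx)(Σy)/n = 601.9 − 336.571429 = 265.328571
b = Sxy/Sxx = 265.328571/168.857143 = 1.571320
a = ȳ − b·x̄ = 5.428571 − 1.571320·8.857143 = -8.488832

-8.4888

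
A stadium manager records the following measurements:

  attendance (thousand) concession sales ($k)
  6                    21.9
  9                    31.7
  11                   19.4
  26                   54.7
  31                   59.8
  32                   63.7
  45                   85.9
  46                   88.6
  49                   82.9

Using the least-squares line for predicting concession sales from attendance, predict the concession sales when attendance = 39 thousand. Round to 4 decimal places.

73.5381

n = 9, Σx = 255, Σy = 508.6, Σxy = 17947.7, Σx² = 9441
Sxx = Σx² − (Σx)²/n = 9441 − 7225 = 2216
Sxy = Σxy − (Σx)(Σy)/n = 17947.7 − 14410.333333 = 3537.366667
b = Sxy/Sxx = 3537.366667/2216 = 1.596285
a = ȳ − b·x̄ = 56.511111 − 1.596285·28.333333 = 11.283048
ŷ(39) = a + b·39 = 11.283048 + 1.596285·39 = 73.538147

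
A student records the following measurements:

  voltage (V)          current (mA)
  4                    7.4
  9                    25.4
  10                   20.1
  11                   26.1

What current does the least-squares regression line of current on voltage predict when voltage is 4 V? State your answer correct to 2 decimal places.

8.14

n = 4, Σx = 34, Σy = 79, Σxy = 746.3, Σx² = 318
Sxx = Σx² − (Σx)²/n = 318 − 289 = 29
Sxy = Σxy − (Σx)(Σy)/n = 746.3 − 671.5 = 74.8
b = Sxy/Sxx = 74.8/29 = 2.579310
a = ȳ − b·x̄ = 19.75 − 2.579310·8.5 = -2.174138
ŷ(4) = a + b·4 = -2.174138 + 2.579310·4 = 8.143103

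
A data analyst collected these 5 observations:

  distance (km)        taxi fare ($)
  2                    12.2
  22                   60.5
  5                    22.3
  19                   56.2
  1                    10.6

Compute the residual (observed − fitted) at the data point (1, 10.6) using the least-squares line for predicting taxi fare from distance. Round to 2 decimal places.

n = 5, Σx = 49, Σy = 161.8, Σxy = 2545.3, Σx² = 875
Sxx = Σx² − (Σx)²/n = 875 − 480.2 = 394.8
Sxy = Σxy − (Σx)(Σy)/n = 2545.3 − 1585.64 = 959.66
b = Sxy/Sxx = 959.66/394.8 = 2.430750
a = ȳ − b·x̄ = 32.36 − 2.430750·9.8 = 8.538652
ŷ(1) = 8.538652 + 2.430750·1 = 10.969402
residual = y − ŷ = 10.6 − 10.969402 = -0.369402

-0.37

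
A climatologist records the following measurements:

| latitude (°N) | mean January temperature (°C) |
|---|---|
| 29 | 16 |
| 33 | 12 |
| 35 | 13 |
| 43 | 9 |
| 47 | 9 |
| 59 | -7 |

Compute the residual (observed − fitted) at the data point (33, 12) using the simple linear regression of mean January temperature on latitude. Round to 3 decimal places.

-2.193

n = 6, Σx = 246, Σy = 52, Σxy = 1712, Σx² = 10694
Sxx = Σx² − (Σx)²/n = 10694 − 10086 = 608
Sxy = Σxy − (Σx)(Σy)/n = 1712 − 2132 = -420
b = Sxy/Sxx = -420/608 = -0.690789
a = ȳ − b·x̄ = 8.666667 − (-0.690789)·41 = 36.989035
ŷ(33) = 36.989035 + (-0.690789)·33 = 14.192982
residual = y − ŷ = 12 − 14.192982 = -2.192982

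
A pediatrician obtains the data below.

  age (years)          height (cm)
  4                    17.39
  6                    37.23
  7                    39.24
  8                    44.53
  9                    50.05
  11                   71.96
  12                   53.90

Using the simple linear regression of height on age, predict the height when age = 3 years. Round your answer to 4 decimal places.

n = 7, Σx = 57, Σy = 314.3, Σxy = 2812.67, Σx² = 511
Sxx = Σx² − (Σx)²/n = 511 − 464.142857 = 46.857143
Sxy = Σxy − (Σx)(Σy)/n = 2812.67 − 2559.3 = 253.37
b = Sxy/Sxx = 253.37/46.857143 = 5.407287
a = ȳ − b·x̄ = 44.9 − 5.407287·8.142857 = 0.869238
ŷ(3) = a + b·3 = 0.869238 + 5.407287·3 = 17.091098

17.0911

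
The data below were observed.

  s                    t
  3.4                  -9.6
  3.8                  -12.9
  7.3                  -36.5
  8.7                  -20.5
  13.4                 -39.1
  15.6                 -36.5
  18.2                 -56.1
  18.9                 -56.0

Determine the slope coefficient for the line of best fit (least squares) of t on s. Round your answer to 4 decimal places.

n = 8, Σx = 89.3, Σy = -267.2, Σxy = -3699.22, Σx² = 1266.35
Sxx = Σx² − (Σx)²/n = 1266.35 − 996.81125 = 269.53875
Sxy = Σxy − (Σx)(Σy)/n = -3699.22 − (-2982.62) = -716.6
b = Sxy/Sxx = -716.6/269.53875 = -2.658616

-2.6586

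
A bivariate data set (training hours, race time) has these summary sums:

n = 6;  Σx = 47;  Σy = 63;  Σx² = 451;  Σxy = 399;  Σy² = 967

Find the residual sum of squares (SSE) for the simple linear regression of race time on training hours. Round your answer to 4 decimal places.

197.6901

Sxx = Σx² − (Σx)²/n = 451 − 368.166667 = 82.833333
Sxy = Σxy − (Σx)(Σy)/n = 399 − 493.5 = -94.5
Syy = Σy² − (Σy)²/n = 967 − 661.5 = 305.5
b = Sxy/Sxx = -94.5/82.833333 = -1.140845
SSE = Syy − b·Sxy = 305.5 − (-1.140845)·(-94.5) = 197.690141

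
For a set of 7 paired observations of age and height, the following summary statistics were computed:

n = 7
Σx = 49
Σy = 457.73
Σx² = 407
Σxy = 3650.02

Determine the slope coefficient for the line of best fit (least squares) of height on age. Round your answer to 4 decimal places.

6.9673

Sxx = Σx² − (Σx)²/n = 407 − 343 = 64
Sxy = Σxy − (Σx)(Σy)/n = 3650.02 − 3204.11 = 445.91
b = Sxy/Sxx = 445.91/64 = 6.967344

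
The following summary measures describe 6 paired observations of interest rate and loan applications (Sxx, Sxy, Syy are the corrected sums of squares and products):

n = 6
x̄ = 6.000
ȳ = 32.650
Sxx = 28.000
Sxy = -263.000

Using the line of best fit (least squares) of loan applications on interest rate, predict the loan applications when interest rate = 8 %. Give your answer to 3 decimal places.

b = Sxy/Sxx = -263/28 = -9.392857
a = ȳ − b·x̄ = 32.65 − (-9.392857)·6 = 89.007143
ŷ(8) = a + b·8 = 89.007143 + (-9.392857)·8 = 13.864286

13.864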